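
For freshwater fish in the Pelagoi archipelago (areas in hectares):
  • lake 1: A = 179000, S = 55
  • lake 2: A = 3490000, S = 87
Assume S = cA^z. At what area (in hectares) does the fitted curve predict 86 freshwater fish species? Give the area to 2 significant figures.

3200000 hectares

z = ln(87/55) / ln(3490000/179000) = 0.4586 / 2.9703 = 0.1544
c = 55 / 179000^0.1544 = 55 / 6.471 = 8.499
A = (86/8.499)^(1/0.1544) ⇒ ln A = ln(10.12)/0.1544 = 14.9905
A = e^14.9905 ≈ 3238208 hectares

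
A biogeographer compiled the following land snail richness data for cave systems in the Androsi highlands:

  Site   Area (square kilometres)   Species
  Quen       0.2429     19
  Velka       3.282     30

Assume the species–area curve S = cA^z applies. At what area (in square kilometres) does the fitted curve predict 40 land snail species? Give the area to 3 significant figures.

16.9 square kilometres

z = ln(30/19) / ln(3.282/0.2429) = 0.4568 / 2.6036 = 0.1754
c = 19 / 0.2429^0.1754 = 19 / 0.7802 = 24.35
A = (40/24.35)^(1/0.1754) ⇒ ln A = ln(1.642)/0.1754 = 2.8283
A = e^2.8283 ≈ 16.92 square kilometres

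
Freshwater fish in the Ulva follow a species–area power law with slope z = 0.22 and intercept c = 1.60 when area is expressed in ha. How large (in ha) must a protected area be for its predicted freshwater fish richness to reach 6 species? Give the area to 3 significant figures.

6 = 1.6 × A^0.22  ⇒  A^0.22 = 6/1.6 = 3.75
ln A = ln(3.75) / 0.22 = 1.3218 / 0.22 = 6.0080
A = e^6.0080 ≈ 406.7 ha

407 ha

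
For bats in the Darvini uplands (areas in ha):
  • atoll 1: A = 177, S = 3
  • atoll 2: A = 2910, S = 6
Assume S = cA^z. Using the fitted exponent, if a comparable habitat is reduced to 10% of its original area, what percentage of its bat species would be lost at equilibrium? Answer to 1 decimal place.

z = ln(6/3) / ln(2910/177) = 0.6931 / 2.7998 = 0.2476
S_new/S_old = (A_new/A_old)^z = 0.1^0.2476 = exp(0.2476 × -2.3026) = 0.5655
Fraction lost = 1 − 0.5655 = 0.4345

43.5%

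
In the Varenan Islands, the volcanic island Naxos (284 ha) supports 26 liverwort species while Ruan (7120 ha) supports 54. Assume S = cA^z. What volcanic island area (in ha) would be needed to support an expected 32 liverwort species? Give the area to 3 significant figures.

709 ha

z = ln(54/26) / ln(7120/284) = 0.7309 / 3.2217 = 0.2269
c = 26 / 284^0.2269 = 26 / 3.602 = 7.218
A = (32/7.218)^(1/0.2269) ⇒ ln A = ln(4.434)/0.2269 = 6.5642
A = e^6.5642 ≈ 709.3 ha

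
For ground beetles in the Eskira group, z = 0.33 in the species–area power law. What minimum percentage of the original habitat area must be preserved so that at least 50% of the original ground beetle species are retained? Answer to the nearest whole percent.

Need (A_new/A_old)^0.33 = 0.5, so A_new/A_old = 0.5^(1/0.33) = 0.5^3.03
ln(A_new/A_old) = ln 0.5 / 0.33 = -0.6931 / 0.33 = -2.1004
A_new/A_old = e^-2.1004 ≈ 0.1224

12%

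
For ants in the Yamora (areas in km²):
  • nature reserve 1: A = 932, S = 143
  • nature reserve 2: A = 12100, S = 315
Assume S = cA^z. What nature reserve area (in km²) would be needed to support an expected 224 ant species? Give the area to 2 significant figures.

4000 km²

z = ln(315/143) / ln(12100/932) = 0.7897 / 2.5636 = 0.3081
c = 143 / 932^0.3081 = 143 / 8.217 = 17.4
A = (224/17.4)^(1/0.3081) ⇒ ln A = ln(12.87)/0.3081 = 8.2942
A = e^8.2942 ≈ 4001 km²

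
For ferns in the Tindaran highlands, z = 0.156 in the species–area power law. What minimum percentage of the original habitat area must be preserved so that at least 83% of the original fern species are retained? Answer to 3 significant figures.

30.3%

Need (A_new/A_old)^0.156 = 0.83, so A_new/A_old = 0.83^(1/0.156) = 0.83^6.41
ln(A_new/A_old) = ln 0.83 / 0.156 = -0.1863 / 0.156 = -1.1944
A_new/A_old = e^-1.1944 ≈ 0.3029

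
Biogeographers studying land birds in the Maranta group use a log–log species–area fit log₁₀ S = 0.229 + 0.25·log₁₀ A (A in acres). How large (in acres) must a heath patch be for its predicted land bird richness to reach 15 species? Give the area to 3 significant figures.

15 = 1.694 × A^0.25  ⇒  A^0.25 = 15/1.694 = 8.853
ln A = ln(8.853) / 0.25 = 2.1808 / 0.25 = 8.7230
A = e^8.7230 ≈ 6143 acres

6140 acres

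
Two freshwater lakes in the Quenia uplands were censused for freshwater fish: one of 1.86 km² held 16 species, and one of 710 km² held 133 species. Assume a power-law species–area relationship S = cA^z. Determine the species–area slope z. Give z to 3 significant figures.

Taking logs: ln S = ln c + z ln A, so z = (ln S₂ − ln S₁)/(ln A₂ − ln A₁).
z = ln(133/16) / ln(710/1.86) = ln(8.312) / ln(381.7) = 2.1178 / 5.9447 = 0.3562

0.356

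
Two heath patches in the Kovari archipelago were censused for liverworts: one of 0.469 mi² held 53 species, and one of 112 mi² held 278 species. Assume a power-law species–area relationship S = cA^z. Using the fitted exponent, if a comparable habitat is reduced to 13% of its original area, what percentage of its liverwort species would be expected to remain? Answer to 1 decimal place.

z = ln(278/53) / ln(112/0.469) = 1.6573 / 5.4757 = 0.3027
S_new/S_old = (A_new/A_old)^z = 0.13^0.3027 = exp(0.3027 × -2.0402) = 0.5393

53.9%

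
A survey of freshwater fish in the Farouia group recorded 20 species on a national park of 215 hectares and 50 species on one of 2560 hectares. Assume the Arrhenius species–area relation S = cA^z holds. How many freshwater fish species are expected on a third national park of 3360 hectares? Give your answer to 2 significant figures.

z = ln(50/20) / ln(2560/215) = 0.9163 / 2.4771 = 0.3699
c = 20 / 215^0.3699 = 20 / 7.291 = 2.743
S₃ = 2.743 × 3360^0.3699 = 2.743 × 20.16 ≈ 55.29

55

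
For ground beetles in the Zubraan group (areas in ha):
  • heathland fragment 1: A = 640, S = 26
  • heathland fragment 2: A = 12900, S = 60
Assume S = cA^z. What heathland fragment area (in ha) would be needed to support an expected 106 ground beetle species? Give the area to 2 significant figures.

z = ln(60/26) / ln(12900/640) = 0.8362 / 3.0035 = 0.2784
c = 26 / 640^0.2784 = 26 / 6.044 = 4.302
A = (106/4.302)^(1/0.2784) ⇒ ln A = ln(24.64)/0.2784 = 11.5090
A = e^11.5090 ≈ 99606 ha

100000 ha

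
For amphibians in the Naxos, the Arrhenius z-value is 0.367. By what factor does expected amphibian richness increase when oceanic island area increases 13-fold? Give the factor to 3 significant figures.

2.56

S₂/S₁ = (A₂/A₁)^z = 13^0.367
ln(S₂/S₁) = 0.367 × ln 13 = 0.367 × 2.5649 = 0.9413
S₂/S₁ = e^0.9413 ≈ 2.563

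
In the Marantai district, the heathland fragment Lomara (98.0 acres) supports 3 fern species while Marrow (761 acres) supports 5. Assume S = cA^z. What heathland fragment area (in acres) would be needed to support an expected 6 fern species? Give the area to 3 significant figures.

z = ln(5/3) / ln(761/98) = 0.5108 / 2.0497 = 0.2492
c = 3 / 98^0.2492 = 3 / 3.135 = 0.9569
A = (6/0.9569)^(1/0.2492) ⇒ ln A = ln(6.27)/0.2492 = 7.3662
A = e^7.3662 ≈ 1582 acres

1580 acres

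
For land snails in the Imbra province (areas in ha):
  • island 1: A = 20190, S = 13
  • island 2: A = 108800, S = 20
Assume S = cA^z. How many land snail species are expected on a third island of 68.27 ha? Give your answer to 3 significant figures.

3.03

z = ln(20/13) / ln(108800/20190) = 0.4308 / 1.6843 = 0.2558
c = 13 / 20190^0.2558 = 13 / 12.62 = 1.03
S₃ = 1.03 × 68.27^0.2558 = 1.03 × 2.945 ≈ 3.034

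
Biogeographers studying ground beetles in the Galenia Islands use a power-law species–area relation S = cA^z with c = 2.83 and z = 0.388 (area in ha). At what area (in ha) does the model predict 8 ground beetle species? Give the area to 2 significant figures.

8 = 2.83 × A^0.388  ⇒  A^0.388 = 8/2.83 = 2.827
ln A = ln(2.827) / 0.388 = 1.0392 / 0.388 = 2.6783
A = e^2.6783 ≈ 14.56 ha

15 ha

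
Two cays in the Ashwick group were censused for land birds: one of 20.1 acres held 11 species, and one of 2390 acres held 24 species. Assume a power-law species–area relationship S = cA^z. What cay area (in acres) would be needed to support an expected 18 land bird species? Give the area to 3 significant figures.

z = ln(24/11) / ln(2390/20.1) = 0.7802 / 4.7783 = 0.1633
c = 11 / 20.1^0.1633 = 11 / 1.632 = 6.739
A = (18/6.739)^(1/0.1633) ⇒ ln A = ln(2.671)/0.1633 = 6.0170
A = e^6.0170 ≈ 410.4 acres

410 acres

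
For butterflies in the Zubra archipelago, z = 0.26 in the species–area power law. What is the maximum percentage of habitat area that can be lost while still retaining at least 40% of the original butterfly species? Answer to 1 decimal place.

Need (A_new/A_old)^0.26 = 0.4, so A_new/A_old = 0.4^(1/0.26) = 0.4^3.846
ln(A_new/A_old) = ln 0.4 / 0.26 = -0.9163 / 0.26 = -3.5242
A_new/A_old = e^-3.5242 ≈ 0.02948
Fraction that can be lost = 1 − 0.02948 = 0.9705

97.1%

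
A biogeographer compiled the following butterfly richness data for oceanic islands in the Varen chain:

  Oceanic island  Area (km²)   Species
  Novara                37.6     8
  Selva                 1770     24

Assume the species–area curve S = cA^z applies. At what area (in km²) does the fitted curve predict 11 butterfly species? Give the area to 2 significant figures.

z = ln(24/8) / ln(1770/37.6) = 1.0986 / 3.8517 = 0.2852
c = 8 / 37.6^0.2852 = 8 / 2.814 = 2.843
A = (11/2.843)^(1/0.2852) ⇒ ln A = ln(3.869)/0.2852 = 4.7435
A = e^4.7435 ≈ 114.8 km²

110 km²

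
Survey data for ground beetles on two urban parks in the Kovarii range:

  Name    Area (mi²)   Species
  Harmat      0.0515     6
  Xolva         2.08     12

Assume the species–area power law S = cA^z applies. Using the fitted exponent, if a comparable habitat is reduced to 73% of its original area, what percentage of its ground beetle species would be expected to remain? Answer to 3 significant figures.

94.3%

z = ln(12/6) / ln(2.08/0.0515) = 0.6931 / 3.6985 = 0.1874
S_new/S_old = (A_new/A_old)^z = 0.73^0.1874 = exp(0.1874 × -0.3147) = 0.9427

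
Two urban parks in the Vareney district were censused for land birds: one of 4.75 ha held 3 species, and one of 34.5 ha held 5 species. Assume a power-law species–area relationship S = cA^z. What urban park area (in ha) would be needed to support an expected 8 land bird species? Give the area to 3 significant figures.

z = ln(5/3) / ln(34.5/4.75) = 0.5108 / 1.9828 = 0.2576
c = 3 / 4.75^0.2576 = 3 / 1.494 = 2.008
A = (8/2.008)^(1/0.2576) ⇒ ln A = ln(3.984)/0.2576 = 5.3653
A = e^5.3653 ≈ 213.9 ha

214 ha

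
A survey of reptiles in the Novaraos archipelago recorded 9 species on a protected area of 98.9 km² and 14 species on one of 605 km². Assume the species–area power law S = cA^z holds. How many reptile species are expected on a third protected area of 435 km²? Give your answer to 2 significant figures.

z = ln(14/9) / ln(605/98.9) = 0.4418 / 1.8111 = 0.2440
c = 9 / 98.9^0.2440 = 9 / 3.067 = 2.934
S₃ = 2.934 × 435^0.2440 = 2.934 × 4.402 ≈ 12.92

13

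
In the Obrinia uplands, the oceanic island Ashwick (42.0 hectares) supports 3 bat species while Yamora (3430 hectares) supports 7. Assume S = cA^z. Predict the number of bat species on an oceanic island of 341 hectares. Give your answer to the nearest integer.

4

z = ln(7/3) / ln(3430/42) = 0.8473 / 4.4026 = 0.1925
c = 3 / 42^0.1925 = 3 / 2.053 = 1.461
S₃ = 1.461 × 341^0.1925 = 1.461 × 3.072 ≈ 4.489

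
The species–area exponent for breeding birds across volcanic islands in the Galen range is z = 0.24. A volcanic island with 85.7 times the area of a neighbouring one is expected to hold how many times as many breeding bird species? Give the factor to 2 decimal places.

S₂/S₁ = (A₂/A₁)^z = 85.7^0.24
ln(S₂/S₁) = 0.24 × ln 85.7 = 0.24 × 4.4509 = 1.0682
S₂/S₁ = e^1.0682 ≈ 2.91

2.91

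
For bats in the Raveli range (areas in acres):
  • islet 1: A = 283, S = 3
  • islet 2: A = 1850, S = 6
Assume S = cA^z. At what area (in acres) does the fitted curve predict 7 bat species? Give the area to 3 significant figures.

z = ln(6/3) / ln(1850/283) = 0.6931 / 1.8775 = 0.3692
c = 3 / 283^0.3692 = 3 / 8.038 = 0.3732
A = (7/0.3732)^(1/0.3692) ⇒ ln A = ln(18.76)/0.3692 = 7.9405
A = e^7.9405 ≈ 2809 acres

2810 acres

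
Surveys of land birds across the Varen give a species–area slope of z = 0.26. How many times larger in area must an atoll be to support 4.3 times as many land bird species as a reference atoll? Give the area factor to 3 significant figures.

(A₂/A₁)^0.26 = 4.3, so A₂/A₁ = 4.3^(1/0.26) = 4.3^3.846
ln(A₂/A₁) = ln 4.3 / 0.26 = 1.4586 / 0.26 = 5.6101
A₂/A₁ = e^5.6101 ≈ 273.2

273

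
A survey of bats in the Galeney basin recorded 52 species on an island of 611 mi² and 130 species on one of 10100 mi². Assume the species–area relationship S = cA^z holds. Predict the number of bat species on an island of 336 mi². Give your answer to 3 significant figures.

42.8

z = ln(130/52) / ln(10100/611) = 0.9163 / 2.8052 = 0.3266
c = 52 / 611^0.3266 = 52 / 8.129 = 6.397
S₃ = 6.397 × 336^0.3266 = 6.397 × 6.687 ≈ 42.77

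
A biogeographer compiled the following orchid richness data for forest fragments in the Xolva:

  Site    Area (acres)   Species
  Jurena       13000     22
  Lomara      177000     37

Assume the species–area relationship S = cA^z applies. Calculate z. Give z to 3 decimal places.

0.199

Taking logs: ln S = ln c + z ln A, so z = (ln S₂ − ln S₁)/(ln A₂ − ln A₁).
z = ln(37/22) / ln(177000/13000) = ln(1.682) / ln(13.62) = 0.5199 / 2.6112 = 0.1991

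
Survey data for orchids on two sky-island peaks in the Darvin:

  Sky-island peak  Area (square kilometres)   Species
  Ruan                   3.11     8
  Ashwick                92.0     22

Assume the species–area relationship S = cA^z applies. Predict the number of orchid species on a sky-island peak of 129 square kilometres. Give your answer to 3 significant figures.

24.3

z = ln(22/8) / ln(92/3.11) = 1.0116 / 3.3872 = 0.2987
c = 8 / 3.11^0.2987 = 8 / 1.403 = 5.701
S₃ = 5.701 × 129^0.2987 = 5.701 × 4.269 ≈ 24.34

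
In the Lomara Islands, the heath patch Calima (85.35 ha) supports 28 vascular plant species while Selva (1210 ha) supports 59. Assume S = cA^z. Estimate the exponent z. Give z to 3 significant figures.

Taking logs: ln S = ln c + z ln A, so z = (ln S₂ − ln S₁)/(ln A₂ − ln A₁).
z = ln(59/28) / ln(1210/85.35) = ln(2.107) / ln(14.18) = 0.7453 / 2.6516 = 0.2811

0.281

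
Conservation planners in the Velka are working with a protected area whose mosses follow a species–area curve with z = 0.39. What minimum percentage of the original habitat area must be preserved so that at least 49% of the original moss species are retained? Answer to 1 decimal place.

16.1%

Need (A_new/A_old)^0.39 = 0.49, so A_new/A_old = 0.49^(1/0.39) = 0.49^2.564
ln(A_new/A_old) = ln 0.49 / 0.39 = -0.7133 / 0.39 = -1.8291
A_new/A_old = e^-1.8291 ≈ 0.1606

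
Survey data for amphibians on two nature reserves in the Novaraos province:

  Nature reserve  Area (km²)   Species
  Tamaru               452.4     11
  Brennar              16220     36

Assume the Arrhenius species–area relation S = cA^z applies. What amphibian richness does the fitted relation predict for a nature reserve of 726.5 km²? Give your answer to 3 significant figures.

12.9

z = ln(36/11) / ln(16220/452.4) = 1.1856 / 3.5794 = 0.3312
c = 11 / 452.4^0.3312 = 11 / 7.579 = 1.451
S₃ = 1.451 × 726.5^0.3312 = 1.451 × 8.866 ≈ 12.87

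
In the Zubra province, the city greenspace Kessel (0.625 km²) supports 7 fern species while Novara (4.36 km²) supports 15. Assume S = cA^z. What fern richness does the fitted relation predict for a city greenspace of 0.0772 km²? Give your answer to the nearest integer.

z = ln(15/7) / ln(4.36/0.625) = 0.7621 / 1.9425 = 0.3924
c = 7 / 0.625^0.3924 = 7 / 0.8316 = 8.418
S₃ = 8.418 × 0.0772^0.3924 = 8.418 × 0.3661 ≈ 3.081

3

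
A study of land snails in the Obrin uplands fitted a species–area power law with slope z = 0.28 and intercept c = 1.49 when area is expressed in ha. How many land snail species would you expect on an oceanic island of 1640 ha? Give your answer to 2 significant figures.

S = 1.49 × 1640^0.28
ln S = ln 1.49 + 0.28 × ln 1640 = 0.3988 + 0.28 × 7.4025 = 2.4715
S = e^2.4715 ≈ 11.84

12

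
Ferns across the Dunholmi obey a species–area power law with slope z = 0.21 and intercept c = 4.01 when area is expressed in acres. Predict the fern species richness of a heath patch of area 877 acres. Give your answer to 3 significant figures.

S = 4.01 × 877^0.21 = 4.01 × 4.15 ≈ 16.64

16.6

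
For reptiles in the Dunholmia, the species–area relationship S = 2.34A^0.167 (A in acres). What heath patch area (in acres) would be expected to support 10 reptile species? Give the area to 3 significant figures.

10 = 2.34 × A^0.167  ⇒  A^0.167 = 10/2.34 = 4.274
ln A = ln(4.274) / 0.167 = 1.4524 / 0.167 = 8.6972
A = e^8.6972 ≈ 5986 acres

5990 acres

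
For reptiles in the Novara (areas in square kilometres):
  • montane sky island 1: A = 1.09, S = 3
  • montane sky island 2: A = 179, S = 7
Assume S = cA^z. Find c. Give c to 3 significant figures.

z = ln(S₂/S₁) / ln(A₂/A₁) = ln(7/3) / ln(179/1.09) = 0.8473 / 5.1012 = 0.1661
c = S₁ / A₁^z = 3 / 1.09^0.1661 = 3 / 1.014 = 2.957

2.96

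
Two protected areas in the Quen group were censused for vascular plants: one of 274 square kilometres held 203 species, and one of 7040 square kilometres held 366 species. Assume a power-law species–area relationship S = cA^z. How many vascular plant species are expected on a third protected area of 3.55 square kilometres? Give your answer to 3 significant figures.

z = ln(366/203) / ln(7040/274) = 0.5894 / 3.2462 = 0.1816
c = 203 / 274^0.1816 = 203 / 2.771 = 73.26
S₃ = 73.26 × 3.55^0.1816 = 73.26 × 1.259 ≈ 92.21

92.2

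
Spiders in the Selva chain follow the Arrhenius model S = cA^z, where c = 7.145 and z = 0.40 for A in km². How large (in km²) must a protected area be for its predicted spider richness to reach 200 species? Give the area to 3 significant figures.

4150 km²

200 = 7.145 × A^0.4  ⇒  A^0.4 = 200/7.145 = 27.99
ln A = ln(27.99) / 0.4 = 3.3319 / 0.4 = 8.3298
A = e^8.3298 ≈ 4145 km²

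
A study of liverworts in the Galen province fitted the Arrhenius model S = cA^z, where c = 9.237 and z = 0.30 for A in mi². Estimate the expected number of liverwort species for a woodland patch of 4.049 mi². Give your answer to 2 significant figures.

S = 9.237 × 4.049^0.3
ln S = ln 9.237 + 0.3 × ln 4.049 = 2.2232 + 0.3 × 1.3985 = 2.6428
S = e^2.6428 ≈ 14.05

14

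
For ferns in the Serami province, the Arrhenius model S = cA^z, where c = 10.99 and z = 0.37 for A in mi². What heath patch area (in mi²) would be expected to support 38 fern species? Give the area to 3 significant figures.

28.6 mi²

38 = 10.99 × A^0.37  ⇒  A^0.37 = 38/10.99 = 3.458
ln A = ln(3.458) / 0.37 = 1.2406 / 0.37 = 3.3530
A = e^3.3530 ≈ 28.59 mi²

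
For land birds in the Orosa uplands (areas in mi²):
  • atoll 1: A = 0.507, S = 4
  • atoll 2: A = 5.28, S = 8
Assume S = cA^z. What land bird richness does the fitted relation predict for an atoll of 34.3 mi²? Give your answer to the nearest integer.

14

z = ln(8/4) / ln(5.28/0.507) = 0.6931 / 2.3432 = 0.2958
c = 4 / 0.507^0.2958 = 4 / 0.818 = 4.89
S₃ = 4.89 × 34.3^0.2958 = 4.89 × 2.846 ≈ 13.92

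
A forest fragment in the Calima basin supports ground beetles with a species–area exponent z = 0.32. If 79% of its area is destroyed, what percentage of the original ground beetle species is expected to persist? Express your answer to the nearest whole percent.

S_new/S_old = (A_new/A_old)^z = 0.21^0.32
= exp(0.32 × ln 0.21) = exp(0.32 × -1.5606) = exp(-0.4994) ≈ 0.6069

61%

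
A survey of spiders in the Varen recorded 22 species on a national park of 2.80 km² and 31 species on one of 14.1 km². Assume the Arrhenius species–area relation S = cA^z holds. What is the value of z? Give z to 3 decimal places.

0.212

Taking logs: ln S = ln c + z ln A, so z = (ln S₂ − ln S₁)/(ln A₂ − ln A₁).
z = ln(31/22) / ln(14.1/2.8) = ln(1.409) / ln(5.036) = 0.3429 / 1.6166 = 0.2121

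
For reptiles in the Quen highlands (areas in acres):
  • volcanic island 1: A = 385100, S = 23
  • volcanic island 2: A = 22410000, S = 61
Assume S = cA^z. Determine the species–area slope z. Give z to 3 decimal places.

Taking logs: ln S = ln c + z ln A, so z = (ln S₂ − ln S₁)/(ln A₂ − ln A₁).
z = ln(61/23) / ln(22410000/385100) = ln(2.652) / ln(58.19) = 0.9754 / 4.0638 = 0.2400

0.240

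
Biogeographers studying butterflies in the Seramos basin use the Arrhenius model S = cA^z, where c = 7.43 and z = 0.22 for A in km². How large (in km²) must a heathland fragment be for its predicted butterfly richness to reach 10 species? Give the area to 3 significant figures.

3.86 km²

10 = 7.43 × A^0.22  ⇒  A^0.22 = 10/7.43 = 1.346
ln A = ln(1.346) / 0.22 = 0.2971 / 0.22 = 1.3503
A = e^1.3503 ≈ 3.858 km²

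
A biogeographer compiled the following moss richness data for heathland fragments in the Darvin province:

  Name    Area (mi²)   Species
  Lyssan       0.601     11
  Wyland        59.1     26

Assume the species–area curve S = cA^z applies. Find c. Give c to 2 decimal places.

12.10

z = ln(S₂/S₁) / ln(A₂/A₁) = ln(26/11) / ln(59.1/0.601) = 0.8602 / 4.5884 = 0.1875
c = S₁ / A₁^z = 11 / 0.601^0.1875 = 11 / 0.909 = 12.1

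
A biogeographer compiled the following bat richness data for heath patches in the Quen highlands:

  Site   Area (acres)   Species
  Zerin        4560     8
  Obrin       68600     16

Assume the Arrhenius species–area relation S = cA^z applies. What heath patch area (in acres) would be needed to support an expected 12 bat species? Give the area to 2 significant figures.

z = ln(16/8) / ln(68600/4560) = 0.6931 / 2.7110 = 0.2557
c = 8 / 4560^0.2557 = 8 / 8.621 = 0.928
A = (12/0.928)^(1/0.2557) ⇒ ln A = ln(12.93)/0.2557 = 10.0109
A = e^10.0109 ≈ 22268 acres

22000 acres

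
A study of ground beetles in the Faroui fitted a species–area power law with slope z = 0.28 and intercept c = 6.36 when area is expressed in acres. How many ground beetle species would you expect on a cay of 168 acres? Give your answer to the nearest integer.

27 species

S = 6.36 × 168^0.28
ln S = ln 6.36 + 0.28 × ln 168 = 1.8500 + 0.28 × 5.1240 = 3.2847
S = e^3.2847 ≈ 26.7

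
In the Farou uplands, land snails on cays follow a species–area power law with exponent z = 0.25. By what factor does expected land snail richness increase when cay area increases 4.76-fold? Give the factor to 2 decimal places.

1.48

S₂/S₁ = (A₂/A₁)^z = 4.76^0.25
ln(S₂/S₁) = 0.25 × ln 4.76 = 0.25 × 1.5602 = 0.3901
S₂/S₁ = e^0.3901 ≈ 1.477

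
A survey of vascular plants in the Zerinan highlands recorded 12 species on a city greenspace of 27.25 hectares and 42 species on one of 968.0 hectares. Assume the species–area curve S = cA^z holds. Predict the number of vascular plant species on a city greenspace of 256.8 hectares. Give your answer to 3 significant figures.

26.4

z = ln(42/12) / ln(968/27.25) = 1.2528 / 3.5702 = 0.3509
c = 12 / 27.25^0.3509 = 12 / 3.189 = 3.763
S₃ = 3.763 × 256.8^0.3509 = 3.763 × 7.007 ≈ 26.37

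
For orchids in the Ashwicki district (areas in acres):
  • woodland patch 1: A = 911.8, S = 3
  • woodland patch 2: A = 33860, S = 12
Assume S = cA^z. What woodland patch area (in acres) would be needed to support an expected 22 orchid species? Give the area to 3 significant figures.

164000 acres

z = ln(12/3) / ln(33860/911.8) = 1.3863 / 3.6146 = 0.3835
c = 3 / 911.8^0.3835 = 3 / 13.65 = 0.2197
A = (22/0.2197)^(1/0.3835) ⇒ ln A = ln(100.1)/0.3835 = 12.0104
A = e^12.0104 ≈ 164457 acres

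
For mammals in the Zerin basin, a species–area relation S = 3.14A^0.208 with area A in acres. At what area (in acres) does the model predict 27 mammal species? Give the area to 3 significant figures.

27 = 3.14 × A^0.208  ⇒  A^0.208 = 27/3.14 = 8.599
ln A = ln(8.599) / 0.208 = 2.1516 / 0.208 = 10.3443
A = e^10.3443 ≈ 31079 acres

31100 acres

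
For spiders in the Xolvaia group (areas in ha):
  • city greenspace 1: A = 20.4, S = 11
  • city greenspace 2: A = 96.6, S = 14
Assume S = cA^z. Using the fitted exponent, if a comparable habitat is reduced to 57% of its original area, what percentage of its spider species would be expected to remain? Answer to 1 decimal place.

z = ln(14/11) / ln(96.6/20.4) = 0.2412 / 1.5550 = 0.1551
S_new/S_old = (A_new/A_old)^z = 0.57^0.1551 = exp(0.1551 × -0.5621) = 0.9165

91.7%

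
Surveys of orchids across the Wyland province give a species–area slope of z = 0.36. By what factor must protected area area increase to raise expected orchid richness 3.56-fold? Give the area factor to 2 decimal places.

(A₂/A₁)^0.36 = 3.56, so A₂/A₁ = 3.56^(1/0.36) = 3.56^2.778
ln(A₂/A₁) = ln 3.56 / 0.36 = 1.2698 / 0.36 = 3.5271
A₂/A₁ = e^3.5271 ≈ 34.03

34.03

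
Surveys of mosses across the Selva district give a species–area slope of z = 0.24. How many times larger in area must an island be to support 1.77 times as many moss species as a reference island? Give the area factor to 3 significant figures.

(A₂/A₁)^0.24 = 1.77, so A₂/A₁ = 1.77^(1/0.24) = 1.77^4.167
ln(A₂/A₁) = ln 1.77 / 0.24 = 0.5710 / 0.24 = 2.3791
A₂/A₁ = e^2.3791 ≈ 10.79

10.8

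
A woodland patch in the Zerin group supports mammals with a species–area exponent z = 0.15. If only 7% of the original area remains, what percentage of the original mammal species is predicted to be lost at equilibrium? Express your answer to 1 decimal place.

32.9%

S_new/S_old = (A_new/A_old)^z = 0.07^0.15
= exp(0.15 × ln 0.07) = exp(0.15 × -2.6593) = exp(-0.3989) ≈ 0.6711
Fraction lost = 1 − 0.6711 = 0.3289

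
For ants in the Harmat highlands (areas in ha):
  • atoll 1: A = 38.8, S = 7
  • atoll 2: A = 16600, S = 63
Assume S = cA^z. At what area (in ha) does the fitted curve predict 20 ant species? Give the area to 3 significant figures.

702 ha

z = ln(63/7) / ln(16600/38.8) = 2.1972 / 6.0587 = 0.3627
c = 7 / 38.8^0.3627 = 7 / 3.769 = 1.857
A = (20/1.857)^(1/0.3627) ⇒ ln A = ln(10.77)/0.3627 = 6.5533
A = e^6.5533 ≈ 701.5 ha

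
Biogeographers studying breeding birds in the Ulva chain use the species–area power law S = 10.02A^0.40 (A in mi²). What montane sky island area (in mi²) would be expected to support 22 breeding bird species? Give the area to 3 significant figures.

7.14 mi²

22 = 10.02 × A^0.4  ⇒  A^0.4 = 22/10.02 = 2.196
ln A = ln(2.196) / 0.4 = 0.7865 / 0.4 = 1.9661
A = e^1.9661 ≈ 7.143 mi²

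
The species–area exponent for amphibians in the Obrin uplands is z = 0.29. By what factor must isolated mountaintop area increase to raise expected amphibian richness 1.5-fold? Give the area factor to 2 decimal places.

(A₂/A₁)^0.29 = 1.5, so A₂/A₁ = 1.5^(1/0.29) = 1.5^3.448
ln(A₂/A₁) = ln 1.5 / 0.29 = 0.4055 / 0.29 = 1.3982
A₂/A₁ = e^1.3982 ≈ 4.048

4.05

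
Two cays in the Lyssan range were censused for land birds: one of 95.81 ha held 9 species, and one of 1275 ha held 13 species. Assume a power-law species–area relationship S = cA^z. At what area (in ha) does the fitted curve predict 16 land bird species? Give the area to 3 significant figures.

5500 ha

z = ln(13/9) / ln(1275/95.81) = 0.3677 / 2.5883 = 0.1421
c = 9 / 95.81^0.1421 = 9 / 1.912 = 4.707
A = (16/4.707)^(1/0.1421) ⇒ ln A = ln(3.399)/0.1421 = 8.6122
A = e^8.6122 ≈ 5498 ha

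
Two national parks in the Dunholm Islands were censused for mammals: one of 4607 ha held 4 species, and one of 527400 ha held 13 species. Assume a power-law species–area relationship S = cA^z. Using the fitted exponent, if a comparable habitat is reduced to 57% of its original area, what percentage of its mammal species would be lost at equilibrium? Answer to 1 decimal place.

z = ln(13/4) / ln(527400/4607) = 1.1787 / 4.7404 = 0.2486
S_new/S_old = (A_new/A_old)^z = 0.57^0.2486 = exp(0.2486 × -0.5621) = 0.8696
Fraction lost = 1 − 0.8696 = 0.1304

13.0%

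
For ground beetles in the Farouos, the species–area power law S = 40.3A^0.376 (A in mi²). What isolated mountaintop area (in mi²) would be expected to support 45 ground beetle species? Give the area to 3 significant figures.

45 = 40.3 × A^0.376  ⇒  A^0.376 = 45/40.3 = 1.117
ln A = ln(1.117) / 0.376 = 0.1103 / 0.376 = 0.2934
A = e^0.2934 ≈ 1.341 mi²

1.34 mi²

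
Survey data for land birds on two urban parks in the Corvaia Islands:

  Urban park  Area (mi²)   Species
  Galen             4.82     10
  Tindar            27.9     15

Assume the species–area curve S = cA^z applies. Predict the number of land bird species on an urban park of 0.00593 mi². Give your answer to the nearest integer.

z = ln(15/10) / ln(27.9/4.82) = 0.4055 / 1.7559 = 0.2309
c = 10 / 4.82^0.2309 = 10 / 1.438 = 6.955
S₃ = 6.955 × 0.00593^0.2309 = 6.955 × 0.306 ≈ 2.128

2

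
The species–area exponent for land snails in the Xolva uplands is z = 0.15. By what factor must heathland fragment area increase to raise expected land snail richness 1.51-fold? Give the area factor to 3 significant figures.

(A₂/A₁)^0.15 = 1.51, so A₂/A₁ = 1.51^(1/0.15) = 1.51^6.667
ln(A₂/A₁) = ln 1.51 / 0.15 = 0.4121 / 0.15 = 2.7474
A₂/A₁ = e^2.7474 ≈ 15.6

15.6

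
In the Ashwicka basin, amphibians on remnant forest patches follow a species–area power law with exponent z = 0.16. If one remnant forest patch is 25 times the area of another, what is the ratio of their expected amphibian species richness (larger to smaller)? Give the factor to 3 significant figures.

1.67

S₂/S₁ = (A₂/A₁)^z = 25^0.16
ln(S₂/S₁) = 0.16 × ln 25 = 0.16 × 3.2189 = 0.5150
S₂/S₁ = e^0.5150 ≈ 1.674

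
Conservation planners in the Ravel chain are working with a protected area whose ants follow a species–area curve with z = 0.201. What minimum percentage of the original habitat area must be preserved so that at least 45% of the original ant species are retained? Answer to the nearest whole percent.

2%

Need (A_new/A_old)^0.201 = 0.45, so A_new/A_old = 0.45^(1/0.201) = 0.45^4.975
ln(A_new/A_old) = ln 0.45 / 0.201 = -0.7985 / 0.201 = -3.9727
A_new/A_old = e^-3.9727 ≈ 0.01882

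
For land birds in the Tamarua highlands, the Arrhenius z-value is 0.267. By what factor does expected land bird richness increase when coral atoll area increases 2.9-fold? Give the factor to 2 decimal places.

S₂/S₁ = (A₂/A₁)^z = 2.9^0.267
ln(S₂/S₁) = 0.267 × ln 2.9 = 0.267 × 1.0647 = 0.2843
S₂/S₁ = e^0.2843 ≈ 1.329

1.33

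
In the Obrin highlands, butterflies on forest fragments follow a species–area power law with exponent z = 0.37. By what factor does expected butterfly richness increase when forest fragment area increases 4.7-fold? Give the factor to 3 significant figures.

1.77

S₂/S₁ = (A₂/A₁)^z = 4.7^0.37
ln(S₂/S₁) = 0.37 × ln 4.7 = 0.37 × 1.5476 = 0.5726
S₂/S₁ = e^0.5726 ≈ 1.773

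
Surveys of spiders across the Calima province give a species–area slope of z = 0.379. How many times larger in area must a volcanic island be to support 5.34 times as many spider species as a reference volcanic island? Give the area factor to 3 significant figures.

83.1

(A₂/A₁)^0.379 = 5.34, so A₂/A₁ = 5.34^(1/0.379) = 5.34^2.639
ln(A₂/A₁) = ln 5.34 / 0.379 = 1.6752 / 0.379 = 4.4201
A₂/A₁ = e^4.4201 ≈ 83.11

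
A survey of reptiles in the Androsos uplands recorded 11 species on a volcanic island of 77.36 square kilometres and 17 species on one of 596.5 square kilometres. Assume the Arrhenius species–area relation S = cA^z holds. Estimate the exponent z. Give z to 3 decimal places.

Taking logs: ln S = ln c + z ln A, so z = (ln S₂ − ln S₁)/(ln A₂ − ln A₁).
z = ln(17/11) / ln(596.5/77.36) = ln(1.545) / ln(7.711) = 0.4353 / 2.0426 = 0.2131

0.213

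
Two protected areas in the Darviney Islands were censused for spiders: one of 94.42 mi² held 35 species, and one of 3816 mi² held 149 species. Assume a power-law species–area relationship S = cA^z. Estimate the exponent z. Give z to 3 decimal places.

0.392

Taking logs: ln S = ln c + z ln A, so z = (ln S₂ − ln S₁)/(ln A₂ − ln A₁).
z = ln(149/35) / ln(3816/94.42) = ln(4.257) / ln(40.42) = 1.4486 / 3.6992 = 0.3916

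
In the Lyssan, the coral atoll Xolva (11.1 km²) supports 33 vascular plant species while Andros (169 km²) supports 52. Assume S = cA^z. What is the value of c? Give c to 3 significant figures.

z = ln(S₂/S₁) / ln(A₂/A₁) = ln(52/33) / ln(169/11.1) = 0.4547 / 2.7230 = 0.1670
c = S₁ / A₁^z = 33 / 11.1^0.1670 = 33 / 1.495 = 22.08

22.1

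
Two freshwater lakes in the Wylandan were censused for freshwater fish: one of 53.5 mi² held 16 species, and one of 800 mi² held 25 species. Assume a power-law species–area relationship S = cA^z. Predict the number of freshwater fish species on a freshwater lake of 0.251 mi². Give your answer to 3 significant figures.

6.61

z = ln(25/16) / ln(800/53.5) = 0.4463 / 2.7049 = 0.1650
c = 16 / 53.5^0.1650 = 16 / 1.928 = 8.298
S₃ = 8.298 × 0.251^0.1650 = 8.298 × 0.7961 ≈ 6.606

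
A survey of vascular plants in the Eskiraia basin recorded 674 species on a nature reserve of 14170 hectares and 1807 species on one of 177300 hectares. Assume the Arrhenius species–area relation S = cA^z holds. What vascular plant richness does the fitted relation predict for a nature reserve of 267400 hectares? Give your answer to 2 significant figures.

2100

z = ln(1807/674) / ln(177300/14170) = 0.9862 / 2.5267 = 0.3903
c = 674 / 14170^0.3903 = 674 / 41.72 = 16.16
S₃ = 16.16 × 267400^0.3903 = 16.16 × 131.3 ≈ 2121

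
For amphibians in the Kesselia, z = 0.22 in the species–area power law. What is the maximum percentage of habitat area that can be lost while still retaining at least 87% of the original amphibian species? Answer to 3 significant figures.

46.9%

Need (A_new/A_old)^0.22 = 0.87, so A_new/A_old = 0.87^(1/0.22) = 0.87^4.545
ln(A_new/A_old) = ln 0.87 / 0.22 = -0.1393 / 0.22 = -0.6330
A_new/A_old = e^-0.6330 ≈ 0.531
Fraction that can be lost = 1 − 0.531 = 0.469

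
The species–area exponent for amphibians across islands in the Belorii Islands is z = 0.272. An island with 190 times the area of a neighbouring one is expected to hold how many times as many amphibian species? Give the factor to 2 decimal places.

S₂/S₁ = (A₂/A₁)^z = 190^0.272
ln(S₂/S₁) = 0.272 × ln 190 = 0.272 × 5.2470 = 1.4272
S₂/S₁ = e^1.4272 ≈ 4.167

4.17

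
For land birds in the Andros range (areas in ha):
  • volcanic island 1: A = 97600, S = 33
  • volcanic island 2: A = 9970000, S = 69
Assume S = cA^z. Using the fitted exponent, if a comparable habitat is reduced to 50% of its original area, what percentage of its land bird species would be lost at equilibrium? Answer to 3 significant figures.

10.5%

z = ln(69/33) / ln(9970000/97600) = 0.7376 / 4.6265 = 0.1594
S_new/S_old = (A_new/A_old)^z = 0.5^0.1594 = exp(0.1594 × -0.6931) = 0.8954
Fraction lost = 1 − 0.8954 = 0.1046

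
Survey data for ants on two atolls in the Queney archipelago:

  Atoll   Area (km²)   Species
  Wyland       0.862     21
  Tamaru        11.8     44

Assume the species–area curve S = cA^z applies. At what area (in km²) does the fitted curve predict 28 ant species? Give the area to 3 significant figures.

z = ln(44/21) / ln(11.8/0.862) = 0.7397 / 2.6166 = 0.2827
c = 21 / 0.862^0.2827 = 21 / 0.9589 = 21.9
A = (28/21.9)^(1/0.2827) ⇒ ln A = ln(1.279)/0.2827 = 0.8692
A = e^0.8692 ≈ 2.385 km²

2.38 km²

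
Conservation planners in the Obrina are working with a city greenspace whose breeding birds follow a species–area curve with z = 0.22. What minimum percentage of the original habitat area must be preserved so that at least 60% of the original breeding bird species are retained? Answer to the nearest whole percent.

Need (A_new/A_old)^0.22 = 0.6, so A_new/A_old = 0.6^(1/0.22) = 0.6^4.545
ln(A_new/A_old) = ln 0.6 / 0.22 = -0.5108 / 0.22 = -2.3219
A_new/A_old = e^-2.3219 ≈ 0.09808

10%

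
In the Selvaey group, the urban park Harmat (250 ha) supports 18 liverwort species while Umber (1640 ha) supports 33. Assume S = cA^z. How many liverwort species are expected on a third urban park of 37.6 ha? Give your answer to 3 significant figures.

9.78

z = ln(33/18) / ln(1640/250) = 0.6061 / 1.8810 = 0.3222
c = 18 / 250^0.3222 = 18 / 5.925 = 3.038
S₃ = 3.038 × 37.6^0.3222 = 3.038 × 3.218 ≈ 9.776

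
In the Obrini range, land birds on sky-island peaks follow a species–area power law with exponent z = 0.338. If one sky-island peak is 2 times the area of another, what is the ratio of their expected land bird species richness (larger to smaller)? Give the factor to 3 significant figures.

1.26

S₂/S₁ = (A₂/A₁)^z = 2^0.338
ln(S₂/S₁) = 0.338 × ln 2 = 0.338 × 0.6931 = 0.2343
S₂/S₁ = e^0.2343 ≈ 1.264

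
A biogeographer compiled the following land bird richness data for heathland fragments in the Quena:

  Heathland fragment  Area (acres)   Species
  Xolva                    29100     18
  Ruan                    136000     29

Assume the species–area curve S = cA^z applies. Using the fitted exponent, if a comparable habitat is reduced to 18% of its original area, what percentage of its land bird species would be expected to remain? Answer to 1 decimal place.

z = ln(29/18) / ln(136000/29100) = 0.4769 / 1.5419 = 0.3093
S_new/S_old = (A_new/A_old)^z = 0.18^0.3093 = exp(0.3093 × -1.7148) = 0.5884

58.8%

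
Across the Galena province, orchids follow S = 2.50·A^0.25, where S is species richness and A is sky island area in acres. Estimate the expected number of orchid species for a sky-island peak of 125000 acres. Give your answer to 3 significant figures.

S = 2.5 × 125000^0.25 = 2.5 × 18.8 ≈ 47.01

47.0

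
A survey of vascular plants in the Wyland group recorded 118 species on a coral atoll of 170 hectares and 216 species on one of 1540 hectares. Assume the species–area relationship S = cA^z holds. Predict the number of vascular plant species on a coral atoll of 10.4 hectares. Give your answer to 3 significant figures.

z = ln(216/118) / ln(1540/170) = 0.6046 / 2.2037 = 0.2743
c = 118 / 170^0.2743 = 118 / 4.092 = 28.84
S₃ = 28.84 × 10.4^0.2743 = 28.84 × 1.901 ≈ 54.83

54.8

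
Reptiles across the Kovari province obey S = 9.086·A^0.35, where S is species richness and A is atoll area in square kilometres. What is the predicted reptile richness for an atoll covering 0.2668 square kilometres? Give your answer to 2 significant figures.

S = 9.086 × 0.2668^0.35 = 9.086 × 0.6297 ≈ 5.722

5.7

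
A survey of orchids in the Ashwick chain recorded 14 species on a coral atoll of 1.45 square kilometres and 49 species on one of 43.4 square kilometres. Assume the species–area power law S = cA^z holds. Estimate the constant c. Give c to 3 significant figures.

12.2

z = ln(S₂/S₁) / ln(A₂/A₁) = ln(49/14) / ln(43.4/1.45) = 1.2528 / 3.3989 = 0.3686
c = S₁ / A₁^z = 14 / 1.45^0.3686 = 14 / 1.147 = 12.21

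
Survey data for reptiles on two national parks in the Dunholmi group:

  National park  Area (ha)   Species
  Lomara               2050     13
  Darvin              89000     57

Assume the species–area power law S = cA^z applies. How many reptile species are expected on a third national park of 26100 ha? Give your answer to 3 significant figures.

35.2

z = ln(57/13) / ln(89000/2050) = 1.4781 / 3.7708 = 0.3920
c = 13 / 2050^0.3920 = 13 / 19.87 = 0.6543
S₃ = 0.6543 × 26100^0.3920 = 0.6543 × 53.86 ≈ 35.24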